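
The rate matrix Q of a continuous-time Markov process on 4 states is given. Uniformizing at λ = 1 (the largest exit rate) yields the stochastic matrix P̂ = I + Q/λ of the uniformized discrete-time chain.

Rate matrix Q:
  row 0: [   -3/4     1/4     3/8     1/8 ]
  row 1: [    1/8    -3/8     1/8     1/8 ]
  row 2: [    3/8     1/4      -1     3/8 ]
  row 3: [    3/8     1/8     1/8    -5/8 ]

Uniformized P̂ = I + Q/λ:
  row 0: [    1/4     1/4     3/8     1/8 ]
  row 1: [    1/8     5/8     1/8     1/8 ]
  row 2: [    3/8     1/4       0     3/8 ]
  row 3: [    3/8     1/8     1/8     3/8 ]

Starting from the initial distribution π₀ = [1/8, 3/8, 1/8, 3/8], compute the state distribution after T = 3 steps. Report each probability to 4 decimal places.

π = [0.2561, 0.3525, 0.1672, 0.2241]

t=0: π = [0.1250, 0.3750, 0.1250, 0.3750]
t=1: π = [0.2656, 0.3438, 0.1406, 0.2500]
t=2: π = [0.2559, 0.3477, 0.1738, 0.2227]
t=3: π = [0.2561, 0.3525, 0.1672, 0.2241]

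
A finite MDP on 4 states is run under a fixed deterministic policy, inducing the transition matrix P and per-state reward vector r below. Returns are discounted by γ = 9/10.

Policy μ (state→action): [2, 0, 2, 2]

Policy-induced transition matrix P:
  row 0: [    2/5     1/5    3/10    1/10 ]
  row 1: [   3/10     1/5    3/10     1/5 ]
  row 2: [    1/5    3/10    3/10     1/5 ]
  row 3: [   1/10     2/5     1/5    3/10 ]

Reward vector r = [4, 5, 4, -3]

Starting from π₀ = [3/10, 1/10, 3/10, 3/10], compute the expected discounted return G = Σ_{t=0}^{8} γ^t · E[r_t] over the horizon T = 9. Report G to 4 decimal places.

G = 16.8927

t=0: π = [0.3000, 0.1000, 0.3000, 0.3000], E[r] = 2.0000, γ^t·E[r] = 2.000000, running G = 2.000000
t=1: π = [0.2400, 0.2900, 0.2700, 0.2000], E[r] = 2.8900, γ^t·E[r] = 2.601000, running G = 4.601000
t=2: π = [0.2570, 0.2670, 0.2800, 0.1960], E[r] = 2.8950, γ^t·E[r] = 2.344950, running G = 6.945950
t=3: π = [0.2585, 0.2672, 0.2804, 0.1939], E[r] = 2.9099, γ^t·E[r] = 2.121317, running G = 9.067267
t=4: π = [0.2590, 0.2668, 0.2806, 0.1935], E[r] = 2.9120, γ^t·E[r] = 1.910589, running G = 10.977857
t=5: π = [0.2591, 0.2668, 0.2806, 0.1935], E[r] = 2.9126, γ^t·E[r] = 1.719868, running G = 12.697725
t=6: π = [0.2592, 0.2668, 0.2807, 0.1934], E[r] = 2.9127, γ^t·E[r] = 1.547946, running G = 14.245670
t=7: π = [0.2592, 0.2668, 0.2807, 0.1934], E[r] = 2.9128, γ^t·E[r] = 1.393164, running G = 15.638835
t=8: π = [0.2592, 0.2668, 0.2807, 0.1934], E[r] = 2.9128, γ^t·E[r] = 1.253851, running G = 16.892686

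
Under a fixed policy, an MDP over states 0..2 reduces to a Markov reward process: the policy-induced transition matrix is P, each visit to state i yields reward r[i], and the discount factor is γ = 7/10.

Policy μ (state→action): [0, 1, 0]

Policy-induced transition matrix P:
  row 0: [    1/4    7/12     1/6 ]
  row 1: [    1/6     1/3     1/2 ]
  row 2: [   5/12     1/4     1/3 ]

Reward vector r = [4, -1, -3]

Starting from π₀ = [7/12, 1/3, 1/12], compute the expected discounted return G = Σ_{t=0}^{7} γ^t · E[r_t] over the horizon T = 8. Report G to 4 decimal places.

t=0: π = [0.5833, 0.3333, 0.0833], E[r] = 1.7500, γ^t·E[r] = 1.750000, running G = 1.750000
t=1: π = [0.2361, 0.4722, 0.2917], E[r] = -0.4028, γ^t·E[r] = -0.281944, running G = 1.468056
t=2: π = [0.2593, 0.3681, 0.3727], E[r] = -0.4491, γ^t·E[r] = -0.220046, running G = 1.248009
t=3: π = [0.2814, 0.3671, 0.3515], E[r] = -0.2957, γ^t·E[r] = -0.101431, running G = 1.146578
t=4: π = [0.2780, 0.3744, 0.3476], E[r] = -0.3053, γ^t·E[r] = -0.073298, running G = 1.073280
t=5: π = [0.2767, 0.3739, 0.3494], E[r] = -0.3151, γ^t·E[r] = -0.052965, running G = 1.020315
t=6: π = [0.2771, 0.3734, 0.3495], E[r] = -0.3136, γ^t·E[r] = -0.036901, running G = 0.983415
t=7: π = [0.2771, 0.3735, 0.3494], E[r] = -0.3131, γ^t·E[r] = -0.025784, running G = 0.957630

G = 0.9576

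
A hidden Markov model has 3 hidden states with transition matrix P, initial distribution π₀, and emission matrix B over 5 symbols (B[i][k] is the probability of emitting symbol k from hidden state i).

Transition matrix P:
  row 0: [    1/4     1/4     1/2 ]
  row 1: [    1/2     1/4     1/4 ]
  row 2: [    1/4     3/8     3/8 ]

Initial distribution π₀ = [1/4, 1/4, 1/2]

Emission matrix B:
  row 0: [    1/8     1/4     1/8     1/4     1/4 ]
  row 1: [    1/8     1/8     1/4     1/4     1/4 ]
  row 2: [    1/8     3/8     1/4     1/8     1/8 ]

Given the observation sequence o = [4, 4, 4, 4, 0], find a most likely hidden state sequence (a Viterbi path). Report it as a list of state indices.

path = [1, 0, 1, 0, 2]

t=0: δ = [6.250e-02, 6.250e-02, 6.250e-02]  (obs o_0=4)
t=1: δ = [7.812e-03, 5.859e-03, 3.906e-03]  ψ = [1, 2, 0]  (obs o_1=4)
t=2: δ = [7.324e-04, 4.883e-04, 4.883e-04]  ψ = [1, 0, 0]  (obs o_2=4)
t=3: δ = [6.104e-05, 4.578e-05, 4.578e-05]  ψ = [1, 0, 0]  (obs o_3=4)
t=4: δ = [2.861e-06, 2.146e-06, 3.815e-06]  ψ = [1, 2, 0]  (obs o_4=0)
backtrack: best end state = 2; path = [1, 0, 1, 0, 2]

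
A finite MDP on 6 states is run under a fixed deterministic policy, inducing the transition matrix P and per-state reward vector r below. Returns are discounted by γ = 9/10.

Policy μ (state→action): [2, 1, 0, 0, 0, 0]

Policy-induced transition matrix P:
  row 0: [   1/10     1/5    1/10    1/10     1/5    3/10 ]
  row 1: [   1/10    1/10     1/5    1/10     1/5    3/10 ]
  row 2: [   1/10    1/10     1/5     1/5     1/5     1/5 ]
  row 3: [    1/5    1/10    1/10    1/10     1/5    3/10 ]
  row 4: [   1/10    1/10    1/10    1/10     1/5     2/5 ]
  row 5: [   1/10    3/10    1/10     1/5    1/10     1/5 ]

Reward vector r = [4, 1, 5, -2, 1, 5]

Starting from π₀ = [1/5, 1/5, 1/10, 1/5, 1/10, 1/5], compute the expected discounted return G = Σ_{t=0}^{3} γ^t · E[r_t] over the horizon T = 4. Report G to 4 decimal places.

G = 8.4622

t=0: π = [0.2000, 0.2000, 0.1000, 0.2000, 0.1000, 0.2000], E[r] = 2.2000, γ^t·E[r] = 2.200000, running G = 2.200000
t=1: π = [0.1200, 0.1600, 0.1300, 0.1300, 0.1800, 0.2800], E[r] = 2.6100, γ^t·E[r] = 2.349000, running G = 4.549000
t=2: π = [0.1130, 0.1680, 0.1290, 0.1410, 0.1720, 0.2770], E[r] = 2.5400, γ^t·E[r] = 2.057400, running G = 6.606400
t=3: π = [0.1141, 0.1667, 0.1297, 0.1406, 0.1723, 0.2766], E[r] = 2.5457, γ^t·E[r] = 1.855815, running G = 8.462215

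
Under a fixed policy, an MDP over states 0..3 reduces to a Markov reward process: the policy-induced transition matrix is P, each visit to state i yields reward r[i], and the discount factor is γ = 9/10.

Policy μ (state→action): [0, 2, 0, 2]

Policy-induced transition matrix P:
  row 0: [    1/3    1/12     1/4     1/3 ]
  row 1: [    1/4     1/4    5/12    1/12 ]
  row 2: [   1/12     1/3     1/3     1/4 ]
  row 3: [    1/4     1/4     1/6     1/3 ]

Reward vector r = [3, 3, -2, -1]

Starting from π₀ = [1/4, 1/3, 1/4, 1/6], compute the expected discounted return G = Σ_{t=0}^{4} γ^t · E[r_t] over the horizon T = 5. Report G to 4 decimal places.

G = 2.7190

t=0: π = [0.2500, 0.3333, 0.2500, 0.1667], E[r] = 1.0833, γ^t·E[r] = 1.083333, running G = 1.083333
t=1: π = [0.2292, 0.2292, 0.3125, 0.2292], E[r] = 0.5208, γ^t·E[r] = 0.468750, running G = 1.552083
t=2: π = [0.2170, 0.2378, 0.2951, 0.2500], E[r] = 0.5243, γ^t·E[r] = 0.424688, running G = 1.976771
t=3: π = [0.2189, 0.2384, 0.2934, 0.2493], E[r] = 0.5359, γ^t·E[r] = 0.390656, running G = 2.367427
t=4: π = [0.2193, 0.2380, 0.2934, 0.2493], E[r] = 0.5358, γ^t·E[r] = 0.351551, running G = 2.718978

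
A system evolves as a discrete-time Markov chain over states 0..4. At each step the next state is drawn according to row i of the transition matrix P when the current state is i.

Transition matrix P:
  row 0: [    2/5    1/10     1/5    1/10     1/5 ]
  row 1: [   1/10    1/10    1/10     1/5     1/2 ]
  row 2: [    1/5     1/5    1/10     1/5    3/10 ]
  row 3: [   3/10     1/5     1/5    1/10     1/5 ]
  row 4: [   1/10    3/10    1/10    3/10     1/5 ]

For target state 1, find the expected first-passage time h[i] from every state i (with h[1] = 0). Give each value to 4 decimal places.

h = [5.7011, 0.0000, 5.0231, 5.1310, 4.5146]

First-step conditioning: h[1] = 0; for i ≠ 1, h[i] = 1 + Σ_k P[i][k]·h[k].
  h[0] = 1 + 2/5·h[0] + 1/5·h[2] + 1/10·h[3] + 1/5·h[4]
  h[2] = 1 + 1/5·h[0] + 1/10·h[2] + 1/5·h[3] + 3/10·h[4]
  h[3] = 1 + 3/10·h[0] + 1/5·h[2] + 1/10·h[3] + 1/5·h[4]
  h[4] = 1 + 1/10·h[0] + 1/10·h[2] + 3/10·h[3] + 1/5·h[4]
Solving the 4×4 linear system over states ≠ 1 gives exactly h = [3700/649, 0, 3260/649, 3330/649, 2930/649] (h[1] = 0 is the target).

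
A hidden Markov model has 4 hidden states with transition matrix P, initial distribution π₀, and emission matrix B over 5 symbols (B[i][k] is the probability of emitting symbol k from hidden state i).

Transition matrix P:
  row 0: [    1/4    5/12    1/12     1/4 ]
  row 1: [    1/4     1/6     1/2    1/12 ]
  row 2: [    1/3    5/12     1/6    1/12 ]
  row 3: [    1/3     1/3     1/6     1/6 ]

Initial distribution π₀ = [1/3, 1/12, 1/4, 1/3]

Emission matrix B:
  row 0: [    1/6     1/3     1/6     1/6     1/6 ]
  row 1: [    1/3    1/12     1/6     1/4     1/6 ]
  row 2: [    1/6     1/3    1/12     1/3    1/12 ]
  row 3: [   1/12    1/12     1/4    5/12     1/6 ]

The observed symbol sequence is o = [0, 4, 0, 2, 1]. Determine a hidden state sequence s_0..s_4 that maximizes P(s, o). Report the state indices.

path = [0, 1, 2, 1, 2]

t=0: δ = [5.556e-02, 2.778e-02, 4.167e-02, 2.778e-02]  (obs o_0=0)
t=1: δ = [2.315e-03, 3.858e-03, 1.157e-03, 2.315e-03]  ψ = [0, 0, 1, 0]  (obs o_1=4)
t=2: δ = [1.608e-04, 3.215e-04, 3.215e-04, 4.823e-05]  ψ = [1, 0, 1, 0]  (obs o_2=0)
t=3: δ = [1.786e-05, 2.233e-05, 1.340e-05, 1.005e-05]  ψ = [2, 2, 1, 0]  (obs o_3=2)
t=4: δ = [1.861e-06, 6.202e-07, 3.721e-06, 3.721e-07]  ψ = [1, 0, 1, 0]  (obs o_4=1)
backtrack: best end state = 2; path = [0, 1, 2, 1, 2]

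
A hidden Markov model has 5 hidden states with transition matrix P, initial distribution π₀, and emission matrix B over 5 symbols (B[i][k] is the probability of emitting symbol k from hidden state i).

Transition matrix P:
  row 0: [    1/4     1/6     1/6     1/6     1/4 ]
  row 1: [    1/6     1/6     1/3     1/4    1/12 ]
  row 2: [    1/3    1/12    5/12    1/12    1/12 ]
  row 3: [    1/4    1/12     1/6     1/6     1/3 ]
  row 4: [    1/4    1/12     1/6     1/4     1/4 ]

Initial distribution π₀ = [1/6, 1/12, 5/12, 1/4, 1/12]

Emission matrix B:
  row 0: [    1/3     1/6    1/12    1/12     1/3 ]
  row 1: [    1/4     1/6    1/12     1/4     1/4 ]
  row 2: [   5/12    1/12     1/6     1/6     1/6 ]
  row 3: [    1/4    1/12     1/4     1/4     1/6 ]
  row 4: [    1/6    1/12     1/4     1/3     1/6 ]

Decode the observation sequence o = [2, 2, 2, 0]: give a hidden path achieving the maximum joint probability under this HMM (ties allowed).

path = [2, 2, 2, 2]

t=0: δ = [1.389e-02, 6.944e-03, 6.944e-02, 6.250e-02, 2.083e-02]  (obs o_0=2)
t=1: δ = [1.929e-03, 4.823e-04, 4.823e-03, 2.604e-03, 5.208e-03]  ψ = [2, 2, 2, 3, 3]  (obs o_1=2)
t=2: δ = [1.340e-04, 3.617e-05, 3.349e-04, 3.255e-04, 3.255e-04]  ψ = [2, 4, 2, 4, 4]  (obs o_2=2)
t=3: δ = [3.721e-05, 6.977e-06, 5.814e-05, 2.035e-05, 1.808e-05]  ψ = [2, 2, 2, 4, 3]  (obs o_3=0)
backtrack: best end state = 2; path = [2, 2, 2, 2]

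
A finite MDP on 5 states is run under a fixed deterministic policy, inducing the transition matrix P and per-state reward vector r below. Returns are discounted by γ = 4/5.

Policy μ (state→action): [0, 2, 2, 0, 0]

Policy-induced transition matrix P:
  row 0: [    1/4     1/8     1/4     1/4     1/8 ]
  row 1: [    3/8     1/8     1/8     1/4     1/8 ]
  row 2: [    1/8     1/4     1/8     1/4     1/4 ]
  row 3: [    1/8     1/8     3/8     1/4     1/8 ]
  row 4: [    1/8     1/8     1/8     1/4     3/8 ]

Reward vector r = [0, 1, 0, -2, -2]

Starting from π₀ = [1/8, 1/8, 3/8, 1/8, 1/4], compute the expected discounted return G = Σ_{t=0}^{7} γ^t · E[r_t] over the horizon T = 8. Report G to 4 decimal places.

G = -3.0469

t=0: π = [0.1250, 0.1250, 0.3750, 0.1250, 0.2500], E[r] = -0.6250, γ^t·E[r] = -0.625000, running G = -0.625000
t=1: π = [0.1719, 0.1719, 0.1719, 0.2500, 0.2344], E[r] = -0.7969, γ^t·E[r] = -0.637500, running G = -1.262500
t=2: π = [0.1895, 0.1465, 0.2090, 0.2500, 0.2051], E[r] = -0.7637, γ^t·E[r] = -0.488750, running G = -1.751250
t=3: π = [0.1853, 0.1511, 0.2112, 0.2500, 0.2024], E[r] = -0.7537, γ^t·E[r] = -0.385875, running G = -2.137125
t=4: π = [0.1859, 0.1514, 0.2107, 0.2500, 0.2020], E[r] = -0.7526, γ^t·E[r] = -0.308263, running G = -2.445388
t=5: π = [0.1861, 0.1513, 0.2107, 0.2500, 0.2018], E[r] = -0.7523, γ^t·E[r] = -0.246524, running G = -2.691911
t=6: π = [0.1861, 0.1513, 0.2108, 0.2500, 0.2018], E[r] = -0.7523, γ^t·E[r] = -0.197200, running G = -2.889111
t=7: π = [0.1861, 0.1513, 0.2108, 0.2500, 0.2018], E[r] = -0.7522, γ^t·E[r] = -0.157757, running G = -3.046869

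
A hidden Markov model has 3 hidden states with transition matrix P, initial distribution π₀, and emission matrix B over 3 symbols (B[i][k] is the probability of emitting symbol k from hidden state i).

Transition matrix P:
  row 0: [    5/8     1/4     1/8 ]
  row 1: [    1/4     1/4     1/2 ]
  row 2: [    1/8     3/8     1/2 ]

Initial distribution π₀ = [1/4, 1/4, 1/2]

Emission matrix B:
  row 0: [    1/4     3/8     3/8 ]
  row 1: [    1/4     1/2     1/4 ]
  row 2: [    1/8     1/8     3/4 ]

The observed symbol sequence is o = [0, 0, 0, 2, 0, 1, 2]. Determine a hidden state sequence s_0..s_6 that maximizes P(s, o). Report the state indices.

path = [0, 0, 0, 0, 0, 0, 0]

t=0: δ = [6.250e-02, 6.250e-02, 6.250e-02]  (obs o_0=0)
t=1: δ = [9.766e-03, 5.859e-03, 3.906e-03]  ψ = [0, 2, 1]  (obs o_1=0)
t=2: δ = [1.526e-03, 6.104e-04, 3.662e-04]  ψ = [0, 0, 1]  (obs o_2=0)
t=3: δ = [3.576e-04, 9.537e-05, 2.289e-04]  ψ = [0, 0, 1]  (obs o_3=2)
t=4: δ = [5.588e-05, 2.235e-05, 1.431e-05]  ψ = [0, 0, 2]  (obs o_4=0)
t=5: δ = [1.310e-05, 6.985e-06, 1.397e-06]  ψ = [0, 0, 1]  (obs o_5=1)
t=6: δ = [3.070e-06, 8.185e-07, 2.619e-06]  ψ = [0, 0, 1]  (obs o_6=2)
backtrack: best end state = 0; path = [0, 0, 0, 0, 0, 0, 0]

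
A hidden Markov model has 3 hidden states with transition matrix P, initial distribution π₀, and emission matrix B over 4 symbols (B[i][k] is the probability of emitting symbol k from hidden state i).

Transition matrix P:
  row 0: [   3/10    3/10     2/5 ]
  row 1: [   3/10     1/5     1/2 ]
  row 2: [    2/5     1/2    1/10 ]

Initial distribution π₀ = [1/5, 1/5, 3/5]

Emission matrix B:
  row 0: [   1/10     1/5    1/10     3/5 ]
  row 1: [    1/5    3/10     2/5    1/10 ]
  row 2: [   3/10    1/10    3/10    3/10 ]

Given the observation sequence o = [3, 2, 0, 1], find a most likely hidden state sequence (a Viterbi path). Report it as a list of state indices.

path = [2, 1, 2, 1]

t=0: δ = [1.200e-01, 2.000e-02, 1.800e-01]  (obs o_0=3)
t=1: δ = [7.200e-03, 3.600e-02, 1.440e-02]  ψ = [2, 2, 0]  (obs o_1=2)
t=2: δ = [1.080e-03, 1.440e-03, 5.400e-03]  ψ = [1, 1, 1]  (obs o_2=0)
t=3: δ = [4.320e-04, 8.100e-04, 7.200e-05]  ψ = [2, 2, 1]  (obs o_3=1)
backtrack: best end state = 1; path = [2, 1, 2, 1]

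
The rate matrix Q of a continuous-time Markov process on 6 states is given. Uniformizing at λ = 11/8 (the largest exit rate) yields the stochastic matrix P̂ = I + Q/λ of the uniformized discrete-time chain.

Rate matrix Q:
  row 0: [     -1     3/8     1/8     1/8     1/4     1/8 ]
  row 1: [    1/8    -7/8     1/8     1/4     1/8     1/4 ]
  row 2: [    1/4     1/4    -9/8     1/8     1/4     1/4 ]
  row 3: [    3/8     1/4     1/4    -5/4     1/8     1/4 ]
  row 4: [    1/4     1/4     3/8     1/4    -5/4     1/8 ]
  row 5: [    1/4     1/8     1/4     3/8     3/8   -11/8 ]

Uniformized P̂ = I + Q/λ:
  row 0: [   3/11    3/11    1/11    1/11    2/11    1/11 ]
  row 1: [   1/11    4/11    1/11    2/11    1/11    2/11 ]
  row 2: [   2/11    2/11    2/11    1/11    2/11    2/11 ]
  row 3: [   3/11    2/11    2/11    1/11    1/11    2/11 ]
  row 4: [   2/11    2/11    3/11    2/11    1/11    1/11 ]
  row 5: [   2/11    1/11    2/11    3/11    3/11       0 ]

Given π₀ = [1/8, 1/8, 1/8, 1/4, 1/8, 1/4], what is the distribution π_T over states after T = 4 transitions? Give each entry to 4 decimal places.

π = [0.1919, 0.2294, 0.1568, 0.1482, 0.1458, 0.1278]

t=0: π = [0.1250, 0.1250, 0.1250, 0.2500, 0.1250, 0.2500]
t=1: π = [0.2045, 0.1932, 0.1705, 0.1591, 0.1591, 0.1136]
t=2: π = [0.1973, 0.2252, 0.1601, 0.1436, 0.1457, 0.1281]
t=3: π = [0.1923, 0.2291, 0.1566, 0.1479, 0.1467, 0.1273]
t=4: π = [0.1919, 0.2294, 0.1568, 0.1482, 0.1458, 0.1278]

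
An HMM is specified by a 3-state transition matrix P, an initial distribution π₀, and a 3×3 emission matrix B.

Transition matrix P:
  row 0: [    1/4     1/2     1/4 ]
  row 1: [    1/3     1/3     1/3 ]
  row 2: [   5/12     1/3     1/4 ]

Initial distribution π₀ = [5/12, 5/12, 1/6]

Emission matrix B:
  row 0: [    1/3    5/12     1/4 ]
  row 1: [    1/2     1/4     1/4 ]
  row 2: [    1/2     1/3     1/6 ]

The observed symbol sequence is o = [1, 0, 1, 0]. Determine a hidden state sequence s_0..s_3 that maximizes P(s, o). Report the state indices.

path = [0, 1, 0, 1]

t=0: δ = [1.736e-01, 1.042e-01, 5.556e-02]  (obs o_0=1)
t=1: δ = [1.447e-02, 4.340e-02, 2.170e-02]  ψ = [0, 0, 0]  (obs o_1=0)
t=2: δ = [6.028e-03, 3.617e-03, 4.823e-03]  ψ = [1, 1, 1]  (obs o_2=1)
t=3: δ = [6.698e-04, 1.507e-03, 7.535e-04]  ψ = [2, 0, 0]  (obs o_3=0)
backtrack: best end state = 1; path = [0, 1, 0, 1]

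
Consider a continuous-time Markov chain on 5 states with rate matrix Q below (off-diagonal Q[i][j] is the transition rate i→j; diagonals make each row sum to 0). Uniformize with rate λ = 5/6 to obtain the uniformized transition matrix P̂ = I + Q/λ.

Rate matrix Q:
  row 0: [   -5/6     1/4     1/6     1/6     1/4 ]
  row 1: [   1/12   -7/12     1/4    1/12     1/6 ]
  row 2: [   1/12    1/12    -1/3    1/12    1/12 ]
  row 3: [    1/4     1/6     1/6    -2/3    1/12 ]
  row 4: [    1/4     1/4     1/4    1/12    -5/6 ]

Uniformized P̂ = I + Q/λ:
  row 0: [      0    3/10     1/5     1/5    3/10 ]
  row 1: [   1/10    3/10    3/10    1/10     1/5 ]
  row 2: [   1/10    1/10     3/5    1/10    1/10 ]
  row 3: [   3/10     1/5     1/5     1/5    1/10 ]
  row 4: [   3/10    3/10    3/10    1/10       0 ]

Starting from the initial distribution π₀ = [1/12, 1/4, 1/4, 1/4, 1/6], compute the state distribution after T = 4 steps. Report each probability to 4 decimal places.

π = [0.1380, 0.2104, 0.3887, 0.1268, 0.1362]

t=0: π = [0.0833, 0.2500, 0.2500, 0.2500, 0.1667]
t=1: π = [0.1750, 0.2250, 0.3417, 0.1333, 0.1250]
t=2: π = [0.1342, 0.2183, 0.3717, 0.1308, 0.1450]
t=3: π = [0.1418, 0.2126, 0.3850, 0.1265, 0.1342]
t=4: π = [0.1380, 0.2104, 0.3887, 0.1268, 0.1362]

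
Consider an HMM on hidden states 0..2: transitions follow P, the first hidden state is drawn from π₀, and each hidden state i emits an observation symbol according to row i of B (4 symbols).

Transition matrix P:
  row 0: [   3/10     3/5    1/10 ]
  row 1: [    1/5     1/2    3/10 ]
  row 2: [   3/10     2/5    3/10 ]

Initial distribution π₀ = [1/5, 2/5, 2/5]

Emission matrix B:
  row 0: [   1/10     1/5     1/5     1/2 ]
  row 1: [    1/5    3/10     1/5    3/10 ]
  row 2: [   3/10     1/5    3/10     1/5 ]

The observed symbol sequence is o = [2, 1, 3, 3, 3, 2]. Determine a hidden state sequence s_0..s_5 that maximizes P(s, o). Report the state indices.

t=0: δ = [4.000e-02, 8.000e-02, 1.200e-01]  (obs o_0=2)
t=1: δ = [7.200e-03, 1.440e-02, 7.200e-03]  ψ = [2, 2, 2]  (obs o_1=1)
t=2: δ = [1.440e-03, 2.160e-03, 8.640e-04]  ψ = [1, 1, 1]  (obs o_2=3)
t=3: δ = [2.160e-04, 3.240e-04, 1.296e-04]  ψ = [0, 1, 1]  (obs o_3=3)
t=4: δ = [3.240e-05, 4.860e-05, 1.944e-05]  ψ = [0, 1, 1]  (obs o_4=3)
t=5: δ = [1.944e-06, 4.860e-06, 4.374e-06]  ψ = [0, 1, 1]  (obs o_5=2)
backtrack: best end state = 1; path = [2, 1, 1, 1, 1, 1]

path = [2, 1, 1, 1, 1, 1]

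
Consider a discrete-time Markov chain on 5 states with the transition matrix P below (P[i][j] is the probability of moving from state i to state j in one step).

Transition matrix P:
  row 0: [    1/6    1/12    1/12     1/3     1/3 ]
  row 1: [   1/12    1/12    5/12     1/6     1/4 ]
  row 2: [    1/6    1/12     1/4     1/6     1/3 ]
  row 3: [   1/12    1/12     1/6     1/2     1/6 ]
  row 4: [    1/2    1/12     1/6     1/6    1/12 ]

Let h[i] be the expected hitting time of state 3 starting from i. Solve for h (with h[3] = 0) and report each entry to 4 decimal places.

h = [4.0104, 4.8971, 4.8125, 0.0000, 4.5986]

First-step conditioning: h[3] = 0; for i ≠ 3, h[i] = 1 + Σ_k P[i][k]·h[k].
  h[0] = 1 + 1/6·h[0] + 1/12·h[1] + 1/12·h[2] + 1/3·h[4]
  h[1] = 1 + 1/12·h[0] + 1/12·h[1] + 5/12·h[2] + 1/4·h[4]
  h[2] = 1 + 1/6·h[0] + 1/12·h[1] + 1/4·h[2] + 1/3·h[4]
  h[4] = 1 + 1/2·h[0] + 1/12·h[1] + 1/6·h[2] + 1/12·h[4]
Solving the 4×4 linear system over states ≠ 3 gives exactly h = [10800/2693, 13188/2693, 12960/2693, 0, 12384/2693] (h[3] = 0 is the target).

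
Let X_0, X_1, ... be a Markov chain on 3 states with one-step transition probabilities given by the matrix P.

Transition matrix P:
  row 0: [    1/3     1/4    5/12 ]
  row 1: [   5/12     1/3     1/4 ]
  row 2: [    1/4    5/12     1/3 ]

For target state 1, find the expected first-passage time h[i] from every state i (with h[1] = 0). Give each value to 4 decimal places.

First-step conditioning: h[1] = 0; for i ≠ 1, h[i] = 1 + Σ_k P[i][k]·h[k].
  h[0] = 1 + 1/3·h[0] + 5/12·h[2]
  h[2] = 1 + 1/4·h[0] + 1/3·h[2]
Solving the 2×2 linear system over states ≠ 1 gives exactly h = [156/49, 0, 132/49] (h[1] = 0 is the target).

h = [3.1837, 0.0000, 2.6939]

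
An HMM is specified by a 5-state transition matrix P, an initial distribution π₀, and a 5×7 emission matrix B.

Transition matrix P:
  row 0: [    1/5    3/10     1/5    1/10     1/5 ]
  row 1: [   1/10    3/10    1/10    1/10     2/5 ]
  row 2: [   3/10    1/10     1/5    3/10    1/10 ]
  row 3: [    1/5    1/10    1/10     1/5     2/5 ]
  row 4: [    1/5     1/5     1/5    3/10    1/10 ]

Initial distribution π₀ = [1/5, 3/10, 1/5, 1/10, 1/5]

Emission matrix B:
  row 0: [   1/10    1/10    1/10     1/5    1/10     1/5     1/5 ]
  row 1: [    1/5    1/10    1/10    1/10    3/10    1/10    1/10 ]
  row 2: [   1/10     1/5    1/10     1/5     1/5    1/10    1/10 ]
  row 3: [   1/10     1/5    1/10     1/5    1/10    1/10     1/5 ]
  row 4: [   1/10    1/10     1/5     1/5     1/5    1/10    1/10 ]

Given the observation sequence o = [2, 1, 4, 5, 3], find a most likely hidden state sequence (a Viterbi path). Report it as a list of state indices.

t=0: δ = [2.000e-02, 3.000e-02, 2.000e-02, 1.000e-02, 4.000e-02]  (obs o_0=2)
t=1: δ = [8.000e-04, 9.000e-04, 1.600e-03, 2.400e-03, 1.200e-03]  ψ = [4, 1, 4, 4, 1]  (obs o_1=1)
t=2: δ = [4.800e-05, 8.100e-05, 6.400e-05, 4.800e-05, 1.920e-04]  ψ = [2, 1, 2, 2, 3]  (obs o_2=4)
t=3: δ = [7.680e-06, 3.840e-06, 3.840e-06, 5.760e-06, 3.240e-06]  ψ = [4, 4, 4, 4, 1]  (obs o_3=5)
t=4: δ = [3.072e-07, 2.304e-07, 3.072e-07, 2.304e-07, 4.608e-07]  ψ = [0, 0, 0, 2, 3]  (obs o_4=3)
backtrack: best end state = 4; path = [4, 3, 4, 3, 4]

path = [4, 3, 4, 3, 4]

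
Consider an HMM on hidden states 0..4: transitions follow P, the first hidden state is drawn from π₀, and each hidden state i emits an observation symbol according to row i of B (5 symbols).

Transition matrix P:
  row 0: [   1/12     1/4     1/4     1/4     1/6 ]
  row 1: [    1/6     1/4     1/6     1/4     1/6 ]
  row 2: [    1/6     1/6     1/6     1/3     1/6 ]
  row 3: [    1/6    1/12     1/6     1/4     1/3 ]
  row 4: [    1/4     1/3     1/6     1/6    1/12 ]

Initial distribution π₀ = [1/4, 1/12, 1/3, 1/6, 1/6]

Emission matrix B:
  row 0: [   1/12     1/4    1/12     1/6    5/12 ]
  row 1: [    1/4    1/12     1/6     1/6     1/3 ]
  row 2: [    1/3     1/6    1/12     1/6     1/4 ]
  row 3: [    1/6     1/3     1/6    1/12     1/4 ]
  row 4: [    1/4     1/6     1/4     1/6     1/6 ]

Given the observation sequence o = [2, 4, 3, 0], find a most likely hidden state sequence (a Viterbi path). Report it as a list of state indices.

path = [4, 1, 1, 1]

t=0: δ = [2.083e-02, 1.389e-02, 2.778e-02, 2.778e-02, 4.167e-02]  (obs o_0=2)
t=1: δ = [4.340e-03, 4.630e-03, 1.736e-03, 2.315e-03, 1.543e-03]  ψ = [4, 4, 4, 2, 3]  (obs o_1=4)
t=2: δ = [1.286e-04, 1.929e-04, 1.808e-04, 9.645e-05, 1.286e-04]  ψ = [1, 1, 0, 1, 1]  (obs o_2=3)
t=3: δ = [2.679e-06, 1.206e-05, 1.072e-05, 1.005e-05, 8.038e-06]  ψ = [1, 1, 0, 2, 1]  (obs o_3=0)
backtrack: best end state = 1; path = [4, 1, 1, 1]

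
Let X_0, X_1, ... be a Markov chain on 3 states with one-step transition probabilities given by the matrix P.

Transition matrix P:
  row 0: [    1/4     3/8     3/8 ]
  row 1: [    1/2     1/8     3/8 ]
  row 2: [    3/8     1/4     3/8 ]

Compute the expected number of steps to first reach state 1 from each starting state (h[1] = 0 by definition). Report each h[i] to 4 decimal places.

h = [3.0476, 0.0000, 3.4286]

First-step conditioning: h[1] = 0; for i ≠ 1, h[i] = 1 + Σ_k P[i][k]·h[k].
  h[0] = 1 + 1/4·h[0] + 3/8·h[2]
  h[2] = 1 + 3/8·h[0] + 3/8·h[2]
Solving the 2×2 linear system over states ≠ 1 gives exactly h = [64/21, 0, 24/7] (h[1] = 0 is the target).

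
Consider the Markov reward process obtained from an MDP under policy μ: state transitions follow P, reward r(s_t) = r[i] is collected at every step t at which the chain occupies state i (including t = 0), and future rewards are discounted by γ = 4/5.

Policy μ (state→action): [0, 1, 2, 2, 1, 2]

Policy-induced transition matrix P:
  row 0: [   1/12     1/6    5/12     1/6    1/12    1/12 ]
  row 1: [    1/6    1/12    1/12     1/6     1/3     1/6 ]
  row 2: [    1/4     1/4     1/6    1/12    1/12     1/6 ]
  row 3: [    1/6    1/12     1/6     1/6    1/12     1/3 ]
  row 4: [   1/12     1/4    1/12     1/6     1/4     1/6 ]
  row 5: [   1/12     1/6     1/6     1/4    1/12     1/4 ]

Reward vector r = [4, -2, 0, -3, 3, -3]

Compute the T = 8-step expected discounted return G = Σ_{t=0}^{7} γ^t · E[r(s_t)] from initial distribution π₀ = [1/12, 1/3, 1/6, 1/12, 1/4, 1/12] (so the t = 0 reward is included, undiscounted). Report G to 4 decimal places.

G = -1.2017

t=0: π = [0.0833, 0.3333, 0.1667, 0.0833, 0.2500, 0.0833], E[r] = -0.0833, γ^t·E[r] = -0.083333, running G = -0.083333
t=1: π = [0.1458, 0.1667, 0.1389, 0.1597, 0.2083, 0.1806], E[r] = -0.1458, γ^t·E[r] = -0.116667, running G = -0.200000
t=2: π = [0.1337, 0.1684, 0.1719, 0.1701, 0.1597, 0.1962], E[r] = -0.4219, γ^t·E[r] = -0.270000, running G = -0.470000
t=3: π = [0.1402, 0.1661, 0.1727, 0.1687, 0.1521, 0.2002], E[r] = -0.4220, γ^t·E[r] = -0.216074, running G = -0.686074
t=4: π = [0.1400, 0.1658, 0.1752, 0.1690, 0.1502, 0.1998], E[r] = -0.4272, γ^t·E[r] = -0.174988, running G = -0.861062
t=5: π = [0.1404, 0.1659, 0.1753, 0.1687, 0.1498, 0.1998], E[r] = -0.4261, γ^t·E[r] = -0.139633, running G = -1.000695
t=6: π = [0.1404, 0.1659, 0.1755, 0.1687, 0.1498, 0.1997], E[r] = -0.4260, γ^t·E[r] = -0.111672, running G = -1.112367
t=7: π = [0.1405, 0.1659, 0.1755, 0.1687, 0.1498, 0.1997], E[r] = -0.4259, γ^t·E[r] = -0.089314, running G = -1.201681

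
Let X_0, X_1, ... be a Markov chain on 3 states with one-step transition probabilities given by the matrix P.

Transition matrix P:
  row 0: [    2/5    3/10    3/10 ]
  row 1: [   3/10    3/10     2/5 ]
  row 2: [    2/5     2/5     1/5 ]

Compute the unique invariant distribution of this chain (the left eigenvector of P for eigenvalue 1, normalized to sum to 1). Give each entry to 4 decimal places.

π = [0.3670, 0.3303, 0.3028]

Balance equations π_j = Σ_i π_i·P[i][j]:
  π_0 = 2/5·π_0 + 3/10·π_1 + 2/5·π_2
  π_1 = 3/10·π_0 + 3/10·π_1 + 2/5·π_2
  normalize: π_0 + π_1 + π_2 = 1
Solving the linear system gives exactly π = [40/109, 36/109, 33/109].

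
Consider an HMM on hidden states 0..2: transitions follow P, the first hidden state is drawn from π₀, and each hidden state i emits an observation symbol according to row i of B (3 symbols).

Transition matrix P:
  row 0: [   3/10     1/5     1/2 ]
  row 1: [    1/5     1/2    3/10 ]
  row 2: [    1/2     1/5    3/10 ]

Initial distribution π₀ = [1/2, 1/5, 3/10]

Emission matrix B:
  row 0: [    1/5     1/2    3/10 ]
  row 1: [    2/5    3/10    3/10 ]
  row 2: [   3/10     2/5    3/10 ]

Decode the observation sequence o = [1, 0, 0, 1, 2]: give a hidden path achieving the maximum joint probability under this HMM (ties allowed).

path = [0, 2, 2, 0, 2]

t=0: δ = [2.500e-01, 6.000e-02, 1.200e-01]  (obs o_0=1)
t=1: δ = [1.500e-02, 2.000e-02, 3.750e-02]  ψ = [0, 0, 0]  (obs o_1=0)
t=2: δ = [3.750e-03, 4.000e-03, 3.375e-03]  ψ = [2, 1, 2]  (obs o_2=0)
t=3: δ = [8.437e-04, 6.000e-04, 7.500e-04]  ψ = [2, 1, 0]  (obs o_3=1)
t=4: δ = [1.125e-04, 9.000e-05, 1.266e-04]  ψ = [2, 1, 0]  (obs o_4=2)
backtrack: best end state = 2; path = [0, 2, 2, 0, 2]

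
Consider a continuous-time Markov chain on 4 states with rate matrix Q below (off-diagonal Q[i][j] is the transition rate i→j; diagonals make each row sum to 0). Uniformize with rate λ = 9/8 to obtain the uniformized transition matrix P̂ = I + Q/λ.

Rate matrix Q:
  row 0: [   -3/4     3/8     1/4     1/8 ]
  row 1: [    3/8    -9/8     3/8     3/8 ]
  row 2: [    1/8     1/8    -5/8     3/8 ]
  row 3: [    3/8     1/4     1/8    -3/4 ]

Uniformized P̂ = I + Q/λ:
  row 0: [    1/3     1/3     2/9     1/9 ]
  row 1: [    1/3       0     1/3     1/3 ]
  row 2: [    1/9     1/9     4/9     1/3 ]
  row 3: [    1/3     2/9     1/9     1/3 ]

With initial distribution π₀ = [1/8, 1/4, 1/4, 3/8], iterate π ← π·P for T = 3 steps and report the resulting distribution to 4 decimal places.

π = [0.2747, 0.1812, 0.2718, 0.2723]

t=0: π = [0.1250, 0.2500, 0.2500, 0.3750]
t=1: π = [0.2778, 0.1528, 0.2639, 0.3056]
t=2: π = [0.2747, 0.1898, 0.2639, 0.2716]
t=3: π = [0.2747, 0.1812, 0.2718, 0.2723]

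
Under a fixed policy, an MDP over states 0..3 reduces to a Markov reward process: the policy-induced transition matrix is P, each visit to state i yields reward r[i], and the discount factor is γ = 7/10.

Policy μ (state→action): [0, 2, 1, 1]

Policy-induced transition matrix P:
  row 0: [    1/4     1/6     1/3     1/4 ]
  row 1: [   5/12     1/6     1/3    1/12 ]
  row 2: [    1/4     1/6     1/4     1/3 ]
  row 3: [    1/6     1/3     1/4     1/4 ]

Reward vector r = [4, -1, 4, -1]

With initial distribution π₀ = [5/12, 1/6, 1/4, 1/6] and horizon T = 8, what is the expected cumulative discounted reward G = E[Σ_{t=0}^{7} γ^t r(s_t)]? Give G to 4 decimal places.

t=0: π = [0.4167, 0.1667, 0.2500, 0.1667], E[r] = 2.3333, γ^t·E[r] = 2.333333, running G = 2.333333
t=1: π = [0.2639, 0.1944, 0.2986, 0.2431], E[r] = 1.8125, γ^t·E[r] = 1.268750, running G = 3.602083
t=2: π = [0.2622, 0.2072, 0.2882, 0.2425], E[r] = 1.7517, γ^t·E[r] = 0.858351, running G = 4.460434
t=3: π = [0.2643, 0.2071, 0.2891, 0.2395], E[r] = 1.7672, γ^t·E[r] = 0.606139, running G = 5.066573
t=4: π = [0.2646, 0.2066, 0.2893, 0.2396], E[r] = 1.7692, γ^t·E[r] = 0.424784, running G = 5.491357
t=5: π = [0.2645, 0.2066, 0.2893, 0.2397], E[r] = 1.7686, γ^t·E[r] = 0.297254, running G = 5.788611
t=6: π = [0.2645, 0.2066, 0.2893, 0.2397], E[r] = 1.7686, γ^t·E[r] = 0.208071, running G = 5.996682
t=7: π = [0.2645, 0.2066, 0.2893, 0.2397], E[r] = 1.7686, γ^t·E[r] = 0.145651, running G = 6.142334

G = 6.1423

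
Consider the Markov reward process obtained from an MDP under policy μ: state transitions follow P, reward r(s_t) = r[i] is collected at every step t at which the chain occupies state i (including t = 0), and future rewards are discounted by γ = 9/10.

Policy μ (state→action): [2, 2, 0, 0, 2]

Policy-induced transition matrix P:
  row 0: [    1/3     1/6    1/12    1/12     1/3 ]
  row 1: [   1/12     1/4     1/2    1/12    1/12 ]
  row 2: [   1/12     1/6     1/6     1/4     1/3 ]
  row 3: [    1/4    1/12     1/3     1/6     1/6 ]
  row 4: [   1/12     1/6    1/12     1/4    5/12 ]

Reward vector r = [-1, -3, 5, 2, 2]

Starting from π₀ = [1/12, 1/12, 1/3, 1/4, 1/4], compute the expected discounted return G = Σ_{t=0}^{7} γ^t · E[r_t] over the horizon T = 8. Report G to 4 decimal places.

G = 8.8001

t=0: π = [0.0833, 0.0833, 0.3333, 0.2500, 0.2500], E[r] = 2.3333, γ^t·E[r] = 2.333333, running G = 2.333333
t=1: π = [0.1458, 0.1528, 0.2083, 0.2014, 0.2917], E[r] = 1.4236, γ^t·E[r] = 1.281250, running G = 3.614583
t=2: π = [0.1534, 0.1626, 0.2147, 0.1834, 0.2859], E[r] = 1.3709, γ^t·E[r] = 1.110469, running G = 4.725052
t=3: π = [0.1522, 0.1649, 0.2148, 0.1821, 0.2859], E[r] = 1.3631, γ^t·E[r] = 0.993727, running G = 5.718779
t=4: π = [0.1517, 0.1652, 0.2155, 0.1820, 0.2856], E[r] = 1.3650, γ^t·E[r] = 0.895577, running G = 6.614356
t=5: π = [0.1516, 0.1653, 0.2156, 0.1820, 0.2855], E[r] = 1.3657, γ^t·E[r] = 0.806457, running G = 7.420813
t=6: π = [0.1516, 0.1653, 0.2157, 0.1820, 0.2855], E[r] = 1.3659, γ^t·E[r] = 0.725918, running G = 8.146731
t=7: π = [0.1516, 0.1653, 0.2157, 0.1820, 0.2855], E[r] = 1.3660, γ^t·E[r] = 0.653345, running G = 8.800077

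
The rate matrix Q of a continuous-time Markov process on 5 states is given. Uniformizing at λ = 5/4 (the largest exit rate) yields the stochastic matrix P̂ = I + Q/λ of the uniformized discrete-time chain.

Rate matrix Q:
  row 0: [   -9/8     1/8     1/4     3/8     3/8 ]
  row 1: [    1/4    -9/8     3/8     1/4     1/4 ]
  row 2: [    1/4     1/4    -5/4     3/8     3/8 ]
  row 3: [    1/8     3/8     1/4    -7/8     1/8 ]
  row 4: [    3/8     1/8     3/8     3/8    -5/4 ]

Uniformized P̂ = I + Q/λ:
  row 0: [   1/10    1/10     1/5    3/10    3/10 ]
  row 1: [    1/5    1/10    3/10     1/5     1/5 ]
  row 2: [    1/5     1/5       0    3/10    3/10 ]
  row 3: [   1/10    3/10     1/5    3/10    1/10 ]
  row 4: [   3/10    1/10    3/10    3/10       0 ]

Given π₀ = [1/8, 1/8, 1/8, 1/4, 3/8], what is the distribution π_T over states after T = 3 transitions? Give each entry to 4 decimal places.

t=0: π = [0.1250, 0.1250, 0.1250, 0.2500, 0.3750]
t=1: π = [0.2000, 0.1625, 0.2250, 0.2875, 0.1250]
t=2: π = [0.1638, 0.1800, 0.1838, 0.2838, 0.1888]
t=3: π = [0.1741, 0.1751, 0.2001, 0.2820, 0.1686]

π = [0.1741, 0.1751, 0.2001, 0.2820, 0.1686]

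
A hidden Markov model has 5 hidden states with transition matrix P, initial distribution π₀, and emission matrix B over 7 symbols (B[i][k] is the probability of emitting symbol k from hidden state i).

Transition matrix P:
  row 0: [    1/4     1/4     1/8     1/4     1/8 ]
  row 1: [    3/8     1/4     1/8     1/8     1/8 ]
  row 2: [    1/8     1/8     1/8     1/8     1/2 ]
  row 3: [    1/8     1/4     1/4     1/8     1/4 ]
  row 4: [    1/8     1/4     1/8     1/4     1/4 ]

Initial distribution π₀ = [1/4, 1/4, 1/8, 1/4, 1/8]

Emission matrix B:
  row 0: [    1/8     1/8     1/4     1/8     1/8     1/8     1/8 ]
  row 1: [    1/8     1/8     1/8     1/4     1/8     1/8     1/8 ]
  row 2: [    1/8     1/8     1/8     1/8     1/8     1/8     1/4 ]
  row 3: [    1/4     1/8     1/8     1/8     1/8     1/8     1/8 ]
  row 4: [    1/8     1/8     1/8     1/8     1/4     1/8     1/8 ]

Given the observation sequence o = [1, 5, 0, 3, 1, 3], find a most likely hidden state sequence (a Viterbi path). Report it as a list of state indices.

t=0: δ = [3.125e-02, 3.125e-02, 1.562e-02, 3.125e-02, 1.562e-02]  (obs o_0=1)
t=1: δ = [1.465e-03, 9.766e-04, 9.766e-04, 9.766e-04, 9.766e-04]  ψ = [1, 0, 3, 0, 2]  (obs o_1=5)
t=2: δ = [4.578e-05, 4.578e-05, 3.052e-05, 9.155e-05, 6.104e-05]  ψ = [0, 0, 3, 0, 2]  (obs o_2=0)
t=3: δ = [2.146e-06, 5.722e-06, 2.861e-06, 1.907e-06, 2.861e-06]  ψ = [1, 3, 3, 4, 3]  (obs o_3=3)
t=4: δ = [2.682e-07, 1.788e-07, 8.941e-08, 8.941e-08, 1.788e-07]  ψ = [1, 1, 1, 1, 2]  (obs o_4=1)
t=5: δ = [8.382e-09, 1.676e-08, 4.191e-09, 8.382e-09, 5.588e-09]  ψ = [0, 0, 0, 0, 2]  (obs o_5=3)
backtrack: best end state = 1; path = [1, 0, 3, 1, 0, 1]

path = [1, 0, 3, 1, 0, 1]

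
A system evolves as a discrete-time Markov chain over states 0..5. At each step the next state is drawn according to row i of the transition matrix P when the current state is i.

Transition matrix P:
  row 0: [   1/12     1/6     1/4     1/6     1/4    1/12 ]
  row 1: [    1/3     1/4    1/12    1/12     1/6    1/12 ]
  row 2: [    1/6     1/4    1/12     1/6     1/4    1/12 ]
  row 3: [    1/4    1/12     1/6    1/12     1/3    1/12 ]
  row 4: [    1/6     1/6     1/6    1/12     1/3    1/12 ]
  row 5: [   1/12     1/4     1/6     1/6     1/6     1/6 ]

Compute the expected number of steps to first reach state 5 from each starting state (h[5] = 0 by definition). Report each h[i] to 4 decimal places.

First-step conditioning: h[5] = 0; for i ≠ 5, h[i] = 1 + Σ_k P[i][k]·h[k].
  h[0] = 1 + 1/12·h[0] + 1/6·h[1] + 1/4·h[2] + 1/6·h[3] + 1/4·h[4]
  h[1] = 1 + 1/3·h[0] + 1/4·h[1] + 1/12·h[2] + 1/12·h[3] + 1/6·h[4]
  h[2] = 1 + 1/6·h[0] + 1/4·h[1] + 1/12·h[2] + 1/6·h[3] + 1/4·h[4]
  h[3] = 1 + 1/4·h[0] + 1/12·h[1] + 1/6·h[2] + 1/12·h[3] + 1/3·h[4]
  h[4] = 1 + 1/6·h[0] + 1/6·h[1] + 1/6·h[2] + 1/12·h[3] + 1/3·h[4]
Solving the 5×5 linear system over states ≠ 5 gives exactly h = [12, 12, 12, 12, 12, 0] (h[5] = 0 is the target).

h = [12.0000, 12.0000, 12.0000, 12.0000, 12.0000, 0.0000]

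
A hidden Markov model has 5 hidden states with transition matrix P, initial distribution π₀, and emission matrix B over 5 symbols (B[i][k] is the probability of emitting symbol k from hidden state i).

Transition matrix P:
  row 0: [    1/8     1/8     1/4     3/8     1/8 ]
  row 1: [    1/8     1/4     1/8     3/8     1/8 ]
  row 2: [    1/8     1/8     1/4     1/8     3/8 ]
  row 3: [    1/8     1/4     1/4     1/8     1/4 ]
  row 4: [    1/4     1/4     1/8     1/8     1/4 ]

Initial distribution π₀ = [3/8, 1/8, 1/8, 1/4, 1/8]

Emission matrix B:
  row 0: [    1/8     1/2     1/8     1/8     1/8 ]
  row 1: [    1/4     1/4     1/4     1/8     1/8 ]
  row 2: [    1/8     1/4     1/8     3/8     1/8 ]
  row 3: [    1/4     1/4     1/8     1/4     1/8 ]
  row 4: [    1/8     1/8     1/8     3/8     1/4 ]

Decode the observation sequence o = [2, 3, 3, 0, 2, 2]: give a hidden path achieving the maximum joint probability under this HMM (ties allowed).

t=0: δ = [4.688e-02, 3.125e-02, 1.562e-02, 3.125e-02, 1.562e-02]  (obs o_0=2)
t=1: δ = [7.324e-04, 9.766e-04, 4.395e-03, 4.395e-03, 2.930e-03]  ψ = [0, 1, 0, 0, 3]  (obs o_1=3)
t=2: δ = [9.155e-05, 1.373e-04, 4.120e-04, 1.373e-04, 6.180e-04]  ψ = [4, 3, 2, 2, 2]  (obs o_2=3)
t=3: δ = [1.931e-05, 3.862e-05, 1.287e-05, 1.931e-05, 1.931e-05]  ψ = [4, 4, 2, 4, 2]  (obs o_3=0)
t=4: δ = [6.035e-07, 2.414e-06, 6.035e-07, 1.810e-06, 6.035e-07]  ψ = [1, 1, 0, 1, 1]  (obs o_4=2)
t=5: δ = [3.772e-08, 1.509e-07, 5.658e-08, 1.132e-07, 5.658e-08]  ψ = [1, 1, 3, 1, 3]  (obs o_5=2)
backtrack: best end state = 1; path = [0, 2, 4, 1, 1, 1]

path = [0, 2, 4, 1, 1, 1]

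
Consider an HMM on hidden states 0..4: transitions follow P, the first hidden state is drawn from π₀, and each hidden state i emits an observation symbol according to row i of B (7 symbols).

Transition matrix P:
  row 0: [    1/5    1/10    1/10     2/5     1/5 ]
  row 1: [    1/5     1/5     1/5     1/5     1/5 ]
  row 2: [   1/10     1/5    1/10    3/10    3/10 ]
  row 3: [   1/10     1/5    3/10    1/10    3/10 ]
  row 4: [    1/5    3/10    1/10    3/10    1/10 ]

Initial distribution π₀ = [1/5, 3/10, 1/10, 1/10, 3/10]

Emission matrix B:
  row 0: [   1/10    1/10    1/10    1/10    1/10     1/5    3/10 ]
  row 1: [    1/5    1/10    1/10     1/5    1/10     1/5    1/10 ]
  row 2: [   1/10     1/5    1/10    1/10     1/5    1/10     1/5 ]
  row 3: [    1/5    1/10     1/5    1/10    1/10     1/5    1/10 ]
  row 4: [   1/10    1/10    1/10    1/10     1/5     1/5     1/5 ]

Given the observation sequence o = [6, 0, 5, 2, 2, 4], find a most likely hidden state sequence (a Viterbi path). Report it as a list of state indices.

path = [0, 3, 4, 3, 2, 4]

t=0: δ = [6.000e-02, 3.000e-02, 2.000e-02, 1.000e-02, 6.000e-02]  (obs o_0=6)
t=1: δ = [1.200e-03, 3.600e-03, 6.000e-04, 4.800e-03, 1.200e-03]  ψ = [0, 4, 0, 0, 0]  (obs o_1=0)
t=2: δ = [1.440e-04, 1.920e-04, 1.440e-04, 1.440e-04, 2.880e-04]  ψ = [1, 3, 3, 1, 3]  (obs o_2=5)
t=3: δ = [5.760e-06, 8.640e-06, 4.320e-06, 1.728e-05, 4.320e-06]  ψ = [4, 4, 3, 4, 2]  (obs o_3=2)
t=4: δ = [1.728e-07, 3.456e-07, 5.184e-07, 4.608e-07, 5.184e-07]  ψ = [1, 3, 3, 0, 3]  (obs o_4=2)
t=5: δ = [1.037e-08, 1.555e-08, 2.765e-08, 1.555e-08, 3.110e-08]  ψ = [4, 4, 3, 2, 2]  (obs o_5=4)
backtrack: best end state = 4; path = [0, 3, 4, 3, 2, 4]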